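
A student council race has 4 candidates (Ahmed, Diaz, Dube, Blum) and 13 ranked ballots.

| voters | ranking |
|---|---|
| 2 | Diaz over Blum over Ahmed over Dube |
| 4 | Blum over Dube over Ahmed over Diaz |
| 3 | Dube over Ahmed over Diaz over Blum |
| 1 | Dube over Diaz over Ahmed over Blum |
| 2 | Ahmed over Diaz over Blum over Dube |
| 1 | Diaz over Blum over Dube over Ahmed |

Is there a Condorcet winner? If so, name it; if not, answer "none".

none

Check each pair by majority over 13 ballots:
Ahmed vs Diaz: 4+3+2 = 9 for Ahmed, 4 for Diaz — Ahmed by 9–4.
Ahmed vs Dube: 2+2 = 4 for Ahmed, 9 for Dube — Dube by 9–4.
Ahmed vs Blum: 6 to 7, Blum.
Diaz vs Dube: 2+2+1 = 5 for Diaz, 8 for Dube — Dube by 8–5.
Diaz vs Blum: 2+3+1+2+1 = 9 for Diaz, 4 for Blum — Diaz by 9–4.
Dube vs Blum: Dube preferred on 3+1 = 4 ballots; Blum wins 9–4.
No candidate is unbeaten: Ahmed loses to Dube; Diaz loses to Ahmed; Dube loses to Blum; Blum loses to Diaz. In particular Ahmed beats Diaz beats Blum beats Ahmed is a majority cycle — no Condorcet winner exists.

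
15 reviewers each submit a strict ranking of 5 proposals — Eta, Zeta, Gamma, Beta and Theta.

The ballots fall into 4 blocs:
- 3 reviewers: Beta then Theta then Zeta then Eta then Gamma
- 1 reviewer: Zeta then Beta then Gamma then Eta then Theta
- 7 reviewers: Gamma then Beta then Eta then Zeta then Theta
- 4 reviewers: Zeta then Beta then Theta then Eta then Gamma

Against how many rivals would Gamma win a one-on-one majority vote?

2

Gamma against each rival (15 reviewers):
Gamma vs Eta: Gamma wins 8–7.
Gamma vs Zeta: Gamma is ranked higher on 7 ballots, Zeta on 8. Zeta wins 8–7.
Gamma vs Beta: Beta wins 8–7.
Gamma vs Theta: 8 to 7, Gamma.
Gamma beats Eta, Theta; loses to Zeta, Beta — 2 pairwise wins.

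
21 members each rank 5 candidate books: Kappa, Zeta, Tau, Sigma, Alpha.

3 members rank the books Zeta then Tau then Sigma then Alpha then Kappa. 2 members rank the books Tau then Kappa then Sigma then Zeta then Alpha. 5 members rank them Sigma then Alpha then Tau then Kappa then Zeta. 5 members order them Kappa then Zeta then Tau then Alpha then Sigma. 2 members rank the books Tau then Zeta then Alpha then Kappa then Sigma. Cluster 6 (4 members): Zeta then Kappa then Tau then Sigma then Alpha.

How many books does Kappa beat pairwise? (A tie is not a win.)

3

Kappa against each rival (21 members):
Kappa vs Zeta: Kappa wins 12–9.
Kappa vs Tau: Tau, 12–9.
Kappa vs Sigma: Kappa, 13–8.
Kappa–Alpha: Kappa 11–10.
Kappa beats Zeta, Sigma, Alpha; loses to Tau — 3 pairwise wins.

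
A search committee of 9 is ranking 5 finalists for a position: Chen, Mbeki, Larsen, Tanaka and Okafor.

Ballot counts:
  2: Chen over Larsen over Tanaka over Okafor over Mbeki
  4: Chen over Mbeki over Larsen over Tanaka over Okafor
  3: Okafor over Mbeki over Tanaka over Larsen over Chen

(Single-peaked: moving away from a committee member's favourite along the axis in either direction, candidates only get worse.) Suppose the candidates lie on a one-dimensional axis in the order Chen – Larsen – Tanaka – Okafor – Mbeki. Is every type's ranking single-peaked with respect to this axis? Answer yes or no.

no

Axis positions: Chen=1, Larsen=2, Tanaka=3, Okafor=4, Mbeki=5.
Type 1 (peak Chen at position 1): ranking walks positions 1-2-3-4-5, expanding outward from the peak — single-peaked.
Type 2: ranking walks positions 1-5-2-3-4; Mbeki is ranked above Larsen even though Larsen lies between Mbeki and the peak Chen on the axis — preferences dip and rise again. Not single-peaked.
Type 3 (peak Okafor at position 4): ranking walks positions 4-5-3-2-1, expanding outward from the peak — single-peaked.
Type 2 violates single-peakedness, so the profile is not single-peaked on this axis.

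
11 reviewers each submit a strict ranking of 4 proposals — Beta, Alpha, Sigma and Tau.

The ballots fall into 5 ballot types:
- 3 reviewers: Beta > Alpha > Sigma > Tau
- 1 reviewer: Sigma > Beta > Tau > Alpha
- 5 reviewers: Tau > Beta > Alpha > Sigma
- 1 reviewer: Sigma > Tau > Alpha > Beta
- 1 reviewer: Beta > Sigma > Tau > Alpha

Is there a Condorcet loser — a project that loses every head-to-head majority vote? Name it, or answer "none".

Pairwise majorities:
Beta vs Alpha: Beta, 10–1.
Beta vs Sigma: 3+5+1 = 9 for Beta, 2 for Sigma — Beta by 9–2.
Beta vs Tau: Tau, 6–5.
Alpha vs Sigma: 8 to 3, Alpha.
Alpha vs Tau: 3 to 8, Tau.
Sigma vs Tau: Sigma, 6–5.
Every project wins at least one matchup (Beta beats Alpha; Alpha beats Sigma; Sigma beats Tau; Tau beats Beta), so there is no Condorcet loser.

none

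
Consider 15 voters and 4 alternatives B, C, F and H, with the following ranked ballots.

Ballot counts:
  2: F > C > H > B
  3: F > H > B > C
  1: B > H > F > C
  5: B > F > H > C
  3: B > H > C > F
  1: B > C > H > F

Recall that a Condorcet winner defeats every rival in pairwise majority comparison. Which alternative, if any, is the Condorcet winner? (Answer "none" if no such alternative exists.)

Pairwise majorities:
B vs C: B wins 13–2.
B vs F: B wins 10–5.
B vs H: B is ranked higher on 1+5+3+1 = 10 ballots, H on 5. B wins 10–5.
C vs F: C preferred on 3+1 = 4 ballots; F wins 11–4.
C vs H: 3 to 12, H.
F vs H: F, 10–5.
B wins every pairwise contest, so B is the Condorcet winner.

B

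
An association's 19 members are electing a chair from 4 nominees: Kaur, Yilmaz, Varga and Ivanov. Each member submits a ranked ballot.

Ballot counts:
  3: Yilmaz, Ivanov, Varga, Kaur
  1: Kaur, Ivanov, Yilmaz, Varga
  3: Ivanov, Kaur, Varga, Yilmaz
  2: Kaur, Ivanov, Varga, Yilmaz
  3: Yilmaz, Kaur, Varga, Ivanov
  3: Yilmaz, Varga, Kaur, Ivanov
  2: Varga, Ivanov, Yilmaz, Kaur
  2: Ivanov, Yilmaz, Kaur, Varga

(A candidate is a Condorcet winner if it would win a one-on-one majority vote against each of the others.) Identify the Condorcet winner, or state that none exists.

Ivanov

Check each pair by majority over 19 ballots:
Kaur vs Yilmaz: Yilmaz, 13–6.
Kaur vs Varga: Kaur, 11–8.
Kaur vs Ivanov: Ivanov, 10–9.
Yilmaz vs Varga: Yilmaz, 12–7.
Yilmaz vs Ivanov: Ivanov, 10–9.
Varga vs Ivanov: Ivanov, 11–8.
Ivanov beats each of Kaur, Yilmaz, Varga — Ivanov is the Condorcet winner.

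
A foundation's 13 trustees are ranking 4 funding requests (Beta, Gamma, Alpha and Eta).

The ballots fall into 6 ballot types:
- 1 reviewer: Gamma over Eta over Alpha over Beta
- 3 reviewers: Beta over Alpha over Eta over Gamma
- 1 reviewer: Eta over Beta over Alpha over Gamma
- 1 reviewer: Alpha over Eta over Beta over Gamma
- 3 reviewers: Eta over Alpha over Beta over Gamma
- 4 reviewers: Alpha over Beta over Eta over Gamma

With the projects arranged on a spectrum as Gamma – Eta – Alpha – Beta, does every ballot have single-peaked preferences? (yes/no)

no

Axis positions: Gamma=1, Eta=2, Alpha=3, Beta=4.
Ballot type 1 (peak Gamma at position 1): ranking walks positions 1-2-3-4, expanding outward from the peak — single-peaked.
Ballot type 2 (peak Beta at position 4): ranking walks positions 4-3-2-1, expanding outward from the peak — single-peaked.
Ballot type 3: ranking walks positions 2-4-3-1; Beta is ranked above Alpha even though Alpha lies between Beta and the peak Eta on the axis — preferences dip and rise again. Not single-peaked.
Ballot type 4 (peak Alpha at position 3): ranking walks positions 3-2-4-1, expanding outward from the peak — single-peaked.
Ballot type 5 (peak Eta at position 2): ranking walks positions 2-3-4-1, expanding outward from the peak — single-peaked.
Ballot type 6 (peak Alpha at position 3): ranking walks positions 3-4-2-1, expanding outward from the peak — single-peaked.
Ballot type 3 violates single-peakedness, so the profile is not single-peaked on this axis.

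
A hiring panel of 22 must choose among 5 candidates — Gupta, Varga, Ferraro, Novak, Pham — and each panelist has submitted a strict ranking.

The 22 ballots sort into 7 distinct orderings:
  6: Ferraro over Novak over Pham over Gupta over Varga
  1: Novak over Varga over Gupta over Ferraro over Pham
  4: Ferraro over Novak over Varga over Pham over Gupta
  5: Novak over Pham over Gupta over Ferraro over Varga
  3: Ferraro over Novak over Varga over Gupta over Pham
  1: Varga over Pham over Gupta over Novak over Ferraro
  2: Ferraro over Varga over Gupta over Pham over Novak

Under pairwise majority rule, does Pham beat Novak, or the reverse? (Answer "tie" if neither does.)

Ballots ranking Pham above Novak: 1 + 2 = 3.
Ballots ranking Novak above Pham: 22 − 3 = 19.
Novak wins the head-to-head 19–3.

Novak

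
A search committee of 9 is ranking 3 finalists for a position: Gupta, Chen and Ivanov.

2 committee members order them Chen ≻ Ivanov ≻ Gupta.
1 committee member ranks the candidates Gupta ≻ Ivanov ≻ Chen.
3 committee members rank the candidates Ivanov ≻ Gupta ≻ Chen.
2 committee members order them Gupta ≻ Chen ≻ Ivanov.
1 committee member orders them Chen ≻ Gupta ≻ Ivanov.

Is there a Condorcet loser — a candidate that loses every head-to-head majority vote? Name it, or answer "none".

Head-to-head results (9 committee members):
Gupta vs Chen: Gupta is ranked higher on 1+3+2 = 6 ballots, Chen on 3. Gupta wins 6–3.
Gupta vs Ivanov: Gupta preferred on 1+2+1 = 4 ballots; Ivanov wins 5–4.
Chen vs Ivanov: 2+2+1 = 5 for Chen, 4 for Ivanov — Chen by 5–4.
Every candidate wins at least one matchup (Gupta beats Chen; Chen beats Ivanov; Ivanov beats Gupta), so there is no Condorcet loser.

none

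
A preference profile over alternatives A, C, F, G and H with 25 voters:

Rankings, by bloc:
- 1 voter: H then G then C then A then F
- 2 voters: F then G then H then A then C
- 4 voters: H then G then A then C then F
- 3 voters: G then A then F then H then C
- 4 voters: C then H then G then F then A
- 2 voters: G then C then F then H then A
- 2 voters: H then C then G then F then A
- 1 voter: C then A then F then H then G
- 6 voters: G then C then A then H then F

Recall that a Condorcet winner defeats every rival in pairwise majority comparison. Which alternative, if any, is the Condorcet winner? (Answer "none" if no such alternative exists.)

Check each pair by majority over 25 ballots:
A vs C: A preferred on 2+4+3 = 9 ballots; C wins 16–9.
A vs F: 1+4+3+1+6 = 15 for A, 10 for F — A by 15–10.
A vs G: A preferred on 1 ballot; G wins 24–1.
A vs H: 3+1+6 = 10 for A, 15 for H — H by 15–10.
C vs F: C preferred on 20 ballots; C wins 20–5.
C vs G: 4+2+1 = 7 for C, 18 for G — G by 18–7.
C vs H: C is ranked higher on 4+2+1+6 = 13 ballots, H on 12. C wins 13–12.
F vs G: F is ranked higher on 2+1 = 3 ballots, G on 22. G wins 22–3.
F vs H: F is ranked higher on 2+3+2+1 = 8 ballots, H on 17. H wins 17–8.
G vs H: 13 to 12, G.
G beats each of A, C, F, H — G is the Condorcet winner.

G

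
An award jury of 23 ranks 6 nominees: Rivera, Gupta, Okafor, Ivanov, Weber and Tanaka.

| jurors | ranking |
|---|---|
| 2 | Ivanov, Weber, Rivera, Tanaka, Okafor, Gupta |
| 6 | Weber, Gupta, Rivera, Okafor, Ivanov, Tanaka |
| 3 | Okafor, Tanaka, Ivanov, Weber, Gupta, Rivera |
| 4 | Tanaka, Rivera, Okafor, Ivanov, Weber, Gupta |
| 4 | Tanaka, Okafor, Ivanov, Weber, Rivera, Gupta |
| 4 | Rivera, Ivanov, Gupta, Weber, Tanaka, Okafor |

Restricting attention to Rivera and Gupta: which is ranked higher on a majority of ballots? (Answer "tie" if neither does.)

Ballots ranking Rivera above Gupta: 2 + 4 + 4 + 4 = 14.
Ballots ranking Gupta above Rivera: 23 − 14 = 9.
Rivera wins the head-to-head 14–9.

Rivera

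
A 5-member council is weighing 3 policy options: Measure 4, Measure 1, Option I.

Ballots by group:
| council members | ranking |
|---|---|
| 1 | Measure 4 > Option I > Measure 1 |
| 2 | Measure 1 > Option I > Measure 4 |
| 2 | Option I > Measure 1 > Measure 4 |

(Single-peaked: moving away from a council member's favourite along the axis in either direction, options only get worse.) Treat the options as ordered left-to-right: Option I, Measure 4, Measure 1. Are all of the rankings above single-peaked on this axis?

Axis positions: Option I=1, Measure 4=2, Measure 1=3.
Group 1 (peak Measure 4 at position 2): ranking walks positions 2-1-3, expanding outward from the peak — single-peaked.
Group 2: ranking walks positions 3-1-2; Option I is ranked above Measure 4 even though Measure 4 lies between Option I and the peak Measure 1 on the axis — preferences dip and rise again. Not single-peaked.
Group 3: ranking walks positions 1-3-2; Measure 1 is ranked above Measure 4 even though Measure 4 lies between Measure 1 and the peak Option I on the axis — preferences dip and rise again. Not single-peaked.
Group 2 violates single-peakedness, so the profile is not single-peaked on this axis.

no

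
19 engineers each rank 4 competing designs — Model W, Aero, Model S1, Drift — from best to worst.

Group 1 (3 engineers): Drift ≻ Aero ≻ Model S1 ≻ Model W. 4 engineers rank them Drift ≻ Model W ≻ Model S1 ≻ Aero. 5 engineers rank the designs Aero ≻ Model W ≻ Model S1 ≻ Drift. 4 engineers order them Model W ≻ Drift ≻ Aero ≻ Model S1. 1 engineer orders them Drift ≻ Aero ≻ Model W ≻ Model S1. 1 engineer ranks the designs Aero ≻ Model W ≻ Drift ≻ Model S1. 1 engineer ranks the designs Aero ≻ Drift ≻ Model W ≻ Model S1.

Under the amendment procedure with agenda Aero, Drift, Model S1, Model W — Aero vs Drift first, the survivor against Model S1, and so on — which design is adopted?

Model W

Round 1: Aero vs Drift — 7–12, Drift advances.
Round 2: Drift vs Model S1 — 14–5, Drift advances.
Round 3: Drift vs Model W — 9–10, Model W advances.
Model W survives the agenda.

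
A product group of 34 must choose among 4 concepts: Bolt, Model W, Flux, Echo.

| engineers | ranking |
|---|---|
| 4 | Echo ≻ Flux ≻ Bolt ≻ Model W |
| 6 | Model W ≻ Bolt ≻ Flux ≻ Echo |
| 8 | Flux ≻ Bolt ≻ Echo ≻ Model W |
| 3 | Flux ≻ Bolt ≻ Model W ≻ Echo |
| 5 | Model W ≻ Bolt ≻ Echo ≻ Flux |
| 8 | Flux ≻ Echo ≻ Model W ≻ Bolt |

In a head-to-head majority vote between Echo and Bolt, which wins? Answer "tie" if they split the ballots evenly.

Bolt

Ballots ranking Echo above Bolt: 4 + 8 = 12.
Ballots ranking Bolt above Echo: 34 − 12 = 22.
Bolt wins the head-to-head 22–12.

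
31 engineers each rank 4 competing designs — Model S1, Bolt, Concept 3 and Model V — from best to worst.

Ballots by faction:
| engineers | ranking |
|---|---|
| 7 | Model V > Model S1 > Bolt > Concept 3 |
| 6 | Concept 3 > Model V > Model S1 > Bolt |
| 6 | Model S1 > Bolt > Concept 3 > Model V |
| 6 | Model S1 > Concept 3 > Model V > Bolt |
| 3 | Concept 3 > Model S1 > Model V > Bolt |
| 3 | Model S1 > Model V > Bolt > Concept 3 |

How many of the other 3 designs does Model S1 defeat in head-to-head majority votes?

Model S1 against each rival (31 engineers):
Model S1 vs Bolt: Model S1 preferred on 7+6+6+6+3+3 = 31 ballots; Model S1 wins 31–0.
Model S1 vs Concept 3: 22 to 9, Model S1.
Model S1 vs Model V: Model S1, 18–13.
Model S1 beats Bolt, Concept 3, Model V — 3 pairwise wins.

3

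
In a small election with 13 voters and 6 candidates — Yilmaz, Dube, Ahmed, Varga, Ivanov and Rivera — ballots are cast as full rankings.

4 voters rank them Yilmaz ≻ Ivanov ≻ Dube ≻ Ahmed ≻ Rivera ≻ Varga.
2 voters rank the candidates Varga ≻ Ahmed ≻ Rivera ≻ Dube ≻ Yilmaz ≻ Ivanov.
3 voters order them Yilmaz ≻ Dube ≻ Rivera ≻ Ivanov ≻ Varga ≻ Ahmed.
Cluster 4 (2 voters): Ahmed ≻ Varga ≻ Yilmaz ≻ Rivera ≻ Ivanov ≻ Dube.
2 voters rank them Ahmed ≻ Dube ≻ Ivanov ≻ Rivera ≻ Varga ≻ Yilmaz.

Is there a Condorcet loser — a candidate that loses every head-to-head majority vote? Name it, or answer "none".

Varga

Pairwise majorities:
Yilmaz vs Dube: Yilmaz, 9–4.
Yilmaz vs Ahmed: Yilmaz, 7–6.
Yilmaz vs Varga: 4+3 = 7 for Yilmaz, 6 for Varga — Yilmaz by 7–6.
Yilmaz vs Ivanov: Yilmaz, 11–2.
Yilmaz vs Rivera: 4+3+2 = 9 for Yilmaz, 4 for Rivera — Yilmaz by 9–4.
Dube vs Ahmed: Dube, 7–6.
Dube vs Varga: Dube preferred on 4+3+2 = 9 ballots; Dube wins 9–4.
Dube vs Ivanov: Dube is ranked higher on 2+3+2 = 7 ballots, Ivanov on 6. Dube wins 7–6.
Dube vs Rivera: Dube, 9–4.
Ahmed–Varga: Ahmed 8–5.
Ahmed vs Ivanov: 6 to 7, Ivanov.
Ahmed vs Rivera: 4+2+2+2 = 10 for Ahmed, 3 for Rivera — Ahmed by 10–3.
Varga vs Ivanov: Varga is ranked higher on 2+2 = 4 ballots, Ivanov on 9. Ivanov wins 9–4.
Varga vs Rivera: 2+2 = 4 for Varga, 9 for Rivera — Rivera by 9–4.
Ivanov vs Rivera: Ivanov preferred on 4+2 = 6 ballots; Rivera wins 7–6.
Varga loses to every other candidate — it is the Condorcet loser.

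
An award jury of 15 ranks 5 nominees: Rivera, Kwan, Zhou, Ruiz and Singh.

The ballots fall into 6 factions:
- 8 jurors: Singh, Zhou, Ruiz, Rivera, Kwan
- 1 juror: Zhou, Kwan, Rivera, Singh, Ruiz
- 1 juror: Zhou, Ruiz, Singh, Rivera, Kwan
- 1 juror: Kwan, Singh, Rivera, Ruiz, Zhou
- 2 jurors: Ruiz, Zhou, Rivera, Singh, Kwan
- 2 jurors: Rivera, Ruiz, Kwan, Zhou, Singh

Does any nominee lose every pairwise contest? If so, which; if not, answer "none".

Kwan

Head-to-head results (15 jurors):
Rivera vs Kwan: 8+1+2+2 = 13 for Rivera, 2 for Kwan — Rivera by 13–2.
Rivera vs Zhou: Zhou wins 12–3.
Rivera–Ruiz: Ruiz 11–4.
Rivera vs Singh: Rivera preferred on 1+2+2 = 5 ballots; Singh wins 10–5.
Kwan vs Zhou: Zhou wins 12–3.
Kwan vs Ruiz: Kwan is ranked higher on 1+1 = 2 ballots, Ruiz on 13. Ruiz wins 13–2.
Kwan vs Singh: 1+1+2 = 4 for Kwan, 11 for Singh — Singh by 11–4.
Zhou vs Ruiz: Zhou is ranked higher on 8+1+1 = 10 ballots, Ruiz on 5. Zhou wins 10–5.
Zhou–Singh: Singh 9–6.
Ruiz vs Singh: 5 to 10, Singh.
Only Kwan has no wins; Kwan is the Condorcet loser.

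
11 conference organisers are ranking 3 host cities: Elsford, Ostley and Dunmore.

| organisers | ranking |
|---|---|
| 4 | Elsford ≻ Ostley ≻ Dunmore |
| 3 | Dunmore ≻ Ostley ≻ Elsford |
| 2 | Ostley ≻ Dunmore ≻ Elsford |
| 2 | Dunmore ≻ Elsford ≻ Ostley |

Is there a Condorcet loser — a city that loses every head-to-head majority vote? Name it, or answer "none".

Pairwise majorities:
Elsford vs Ostley: Elsford wins 6–5.
Elsford vs Dunmore: Elsford preferred on 4 ballots; Dunmore wins 7–4.
Ostley vs Dunmore: Ostley is ranked higher on 4+2 = 6 ballots, Dunmore on 5. Ostley wins 6–5.
No city is winless: Elsford beats Ostley; Ostley beats Dunmore; Dunmore beats Elsford. There is no Condorcet loser.

none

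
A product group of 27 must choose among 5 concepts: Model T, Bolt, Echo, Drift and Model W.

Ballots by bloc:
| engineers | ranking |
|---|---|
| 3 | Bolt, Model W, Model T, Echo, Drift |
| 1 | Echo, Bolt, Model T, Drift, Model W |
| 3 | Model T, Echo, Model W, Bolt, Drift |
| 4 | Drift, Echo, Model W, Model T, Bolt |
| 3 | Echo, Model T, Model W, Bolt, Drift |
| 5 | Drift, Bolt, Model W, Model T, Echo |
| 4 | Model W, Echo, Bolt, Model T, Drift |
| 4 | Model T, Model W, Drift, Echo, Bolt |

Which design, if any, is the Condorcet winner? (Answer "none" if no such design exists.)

Model W

Head-to-head results (27 engineers):
Model T vs Bolt: 14 to 13, Model T.
Model T vs Echo: Model T, 15–12.
Model T vs Drift: Model T, 18–9.
Model T vs Model W: 11 to 16, Model W.
Bolt vs Echo: Echo, 19–8.
Bolt vs Drift: 3+1+3+3+4 = 14 for Bolt, 13 for Drift — Bolt by 14–13.
Bolt vs Model W: Model W wins 18–9.
Echo vs Drift: Echo preferred on 3+1+3+3+4 = 14 ballots; Echo wins 14–13.
Echo vs Model W: 1+3+4+3 = 11 for Echo, 16 for Model W — Model W by 16–11.
Drift–Model W: Model W 17–10.
Model W defeats every rival head-to-head and is the Condorcet winner.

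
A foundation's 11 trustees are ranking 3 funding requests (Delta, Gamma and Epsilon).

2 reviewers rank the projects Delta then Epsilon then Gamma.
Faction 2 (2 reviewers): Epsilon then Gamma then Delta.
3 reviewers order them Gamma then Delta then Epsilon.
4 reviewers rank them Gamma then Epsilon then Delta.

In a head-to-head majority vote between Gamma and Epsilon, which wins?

Ballots ranking Gamma above Epsilon: 3 + 4 = 7.
Ballots ranking Epsilon above Gamma: 11 − 7 = 4.
Gamma wins the head-to-head 7–4.

Gamma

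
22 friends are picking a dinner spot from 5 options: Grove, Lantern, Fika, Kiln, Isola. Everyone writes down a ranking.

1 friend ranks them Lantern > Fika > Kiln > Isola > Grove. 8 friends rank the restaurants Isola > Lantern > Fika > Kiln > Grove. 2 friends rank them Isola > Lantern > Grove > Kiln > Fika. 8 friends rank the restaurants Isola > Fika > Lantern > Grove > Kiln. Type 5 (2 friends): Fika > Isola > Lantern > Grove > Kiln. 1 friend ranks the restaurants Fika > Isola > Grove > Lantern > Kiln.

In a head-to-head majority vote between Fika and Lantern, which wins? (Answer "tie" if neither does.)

tie

Ballots ranking Fika above Lantern: 8 + 2 + 1 = 11.
Ballots ranking Lantern above Fika: 22 − 11 = 11.
11–11: the pair ties.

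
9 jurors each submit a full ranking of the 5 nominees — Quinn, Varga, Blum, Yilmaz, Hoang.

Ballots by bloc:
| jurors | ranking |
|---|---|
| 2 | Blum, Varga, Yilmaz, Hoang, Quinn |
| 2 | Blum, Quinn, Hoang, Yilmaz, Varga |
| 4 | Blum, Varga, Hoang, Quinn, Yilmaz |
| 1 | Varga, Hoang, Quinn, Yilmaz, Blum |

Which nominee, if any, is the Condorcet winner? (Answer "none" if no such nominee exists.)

Pairwise majorities:
Quinn vs Varga: Quinn preferred on 2 ballots; Varga wins 7–2.
Quinn vs Blum: 1 to 8, Blum.
Quinn vs Yilmaz: Quinn preferred on 2+4+1 = 7 ballots; Quinn wins 7–2.
Quinn vs Hoang: Quinn preferred on 2 ballots; Hoang wins 7–2.
Varga vs Blum: Varga preferred on 1 ballot; Blum wins 8–1.
Varga vs Yilmaz: 2+4+1 = 7 for Varga, 2 for Yilmaz — Varga by 7–2.
Varga vs Hoang: 7 to 2, Varga.
Blum vs Yilmaz: Blum preferred on 2+2+4 = 8 ballots; Blum wins 8–1.
Blum vs Hoang: 8 to 1, Blum.
Yilmaz vs Hoang: 2 for Yilmaz, 7 for Hoang — Hoang by 7–2.
Only Blum has no losses; Blum is the Condorcet winner.

Blum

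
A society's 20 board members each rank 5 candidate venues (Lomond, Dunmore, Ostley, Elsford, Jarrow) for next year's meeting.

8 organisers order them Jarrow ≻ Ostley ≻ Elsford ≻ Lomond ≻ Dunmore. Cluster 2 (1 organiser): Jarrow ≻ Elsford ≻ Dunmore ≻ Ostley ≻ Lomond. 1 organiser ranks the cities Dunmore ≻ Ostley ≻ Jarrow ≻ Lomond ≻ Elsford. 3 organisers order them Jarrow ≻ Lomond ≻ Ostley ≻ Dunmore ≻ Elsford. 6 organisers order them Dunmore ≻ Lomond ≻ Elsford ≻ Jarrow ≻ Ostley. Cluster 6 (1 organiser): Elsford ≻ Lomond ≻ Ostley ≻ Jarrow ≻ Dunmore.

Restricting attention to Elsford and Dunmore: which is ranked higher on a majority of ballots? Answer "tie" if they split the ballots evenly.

Ballots ranking Elsford above Dunmore: 8 + 1 + 1 = 10.
Ballots ranking Dunmore above Elsford: 20 − 10 = 10.
10–10: the pair ties.

tie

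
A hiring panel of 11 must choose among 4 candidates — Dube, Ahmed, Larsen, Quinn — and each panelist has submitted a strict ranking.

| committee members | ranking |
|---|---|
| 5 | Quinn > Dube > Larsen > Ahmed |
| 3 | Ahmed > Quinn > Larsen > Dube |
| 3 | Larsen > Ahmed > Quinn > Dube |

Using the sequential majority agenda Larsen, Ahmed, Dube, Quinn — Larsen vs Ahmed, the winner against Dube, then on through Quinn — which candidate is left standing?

Round 1: Larsen vs Ahmed — 8–3, Larsen advances.
Round 2: Larsen vs Dube — 6–5, Larsen advances.
Round 3: Larsen vs Quinn — 3–8, Quinn advances.
The agenda winner is Quinn.

Quinn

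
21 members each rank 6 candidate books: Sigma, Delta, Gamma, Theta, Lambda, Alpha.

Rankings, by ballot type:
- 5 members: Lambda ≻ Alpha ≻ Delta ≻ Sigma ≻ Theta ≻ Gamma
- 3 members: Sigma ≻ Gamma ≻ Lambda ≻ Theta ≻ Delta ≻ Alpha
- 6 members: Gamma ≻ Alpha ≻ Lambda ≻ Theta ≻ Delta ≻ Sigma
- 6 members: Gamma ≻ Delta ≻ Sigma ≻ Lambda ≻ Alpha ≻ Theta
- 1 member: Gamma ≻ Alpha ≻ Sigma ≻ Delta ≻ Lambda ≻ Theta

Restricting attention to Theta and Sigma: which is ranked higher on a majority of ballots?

Sigma

Ballots ranking Theta above Sigma: 6.
Ballots ranking Sigma above Theta: 21 − 6 = 15.
Sigma wins the head-to-head 15–6.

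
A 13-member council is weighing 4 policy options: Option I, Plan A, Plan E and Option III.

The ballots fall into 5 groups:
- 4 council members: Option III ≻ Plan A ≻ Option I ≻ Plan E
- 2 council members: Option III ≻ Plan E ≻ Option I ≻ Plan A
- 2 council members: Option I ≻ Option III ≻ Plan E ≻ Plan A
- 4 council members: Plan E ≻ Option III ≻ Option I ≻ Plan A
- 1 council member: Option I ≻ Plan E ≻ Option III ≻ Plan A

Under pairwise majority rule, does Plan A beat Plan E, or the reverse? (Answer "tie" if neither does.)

Ballots ranking Plan A above Plan E: 4.
Ballots ranking Plan E above Plan A: 13 − 4 = 9.
Plan E wins the head-to-head 9–4.

Plan E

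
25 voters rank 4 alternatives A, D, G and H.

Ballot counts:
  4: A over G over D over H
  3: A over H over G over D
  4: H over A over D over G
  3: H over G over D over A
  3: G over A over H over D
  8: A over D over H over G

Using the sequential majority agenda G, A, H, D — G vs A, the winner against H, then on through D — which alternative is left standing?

A

Round 1: G vs A — 6–19, A advances.
Round 2: A vs H — 18–7, A advances.
Round 3: A vs D — 22–3, A advances.
A survives the agenda.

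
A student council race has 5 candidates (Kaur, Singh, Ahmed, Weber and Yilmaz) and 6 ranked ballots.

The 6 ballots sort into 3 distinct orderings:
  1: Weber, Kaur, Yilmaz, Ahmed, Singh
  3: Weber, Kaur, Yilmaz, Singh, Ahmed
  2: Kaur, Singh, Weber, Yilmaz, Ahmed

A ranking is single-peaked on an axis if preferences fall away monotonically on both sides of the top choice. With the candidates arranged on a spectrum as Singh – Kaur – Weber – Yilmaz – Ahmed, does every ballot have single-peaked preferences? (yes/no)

Axis positions: Singh=1, Kaur=2, Weber=3, Yilmaz=4, Ahmed=5.
Ballot type 1 (peak Weber at position 3): ranking walks positions 3-2-4-5-1, expanding outward from the peak — single-peaked.
Ballot type 2 (peak Weber at position 3): ranking walks positions 3-2-4-1-5, expanding outward from the peak — single-peaked.
Ballot type 3 (peak Kaur at position 2): ranking walks positions 2-1-3-4-5, expanding outward from the peak — single-peaked.
Every ranking is single-peaked on this axis.

yes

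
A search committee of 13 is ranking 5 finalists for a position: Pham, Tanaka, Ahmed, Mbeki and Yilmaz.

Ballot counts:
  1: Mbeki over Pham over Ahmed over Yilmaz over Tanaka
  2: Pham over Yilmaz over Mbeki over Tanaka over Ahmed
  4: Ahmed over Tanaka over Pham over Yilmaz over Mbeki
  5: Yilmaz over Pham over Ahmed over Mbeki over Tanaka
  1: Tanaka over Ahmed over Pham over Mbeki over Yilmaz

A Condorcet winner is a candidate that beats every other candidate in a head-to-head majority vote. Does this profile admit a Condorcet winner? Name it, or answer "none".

Check each pair by majority over 13 ballots:
Pham vs Tanaka: Pham preferred on 1+2+5 = 8 ballots; Pham wins 8–5.
Pham vs Ahmed: Pham is ranked higher on 1+2+5 = 8 ballots, Ahmed on 5. Pham wins 8–5.
Pham vs Mbeki: 12 to 1, Pham.
Pham vs Yilmaz: 1+2+4+1 = 8 for Pham, 5 for Yilmaz — Pham by 8–5.
Tanaka vs Ahmed: 3 to 10, Ahmed.
Tanaka vs Mbeki: Tanaka is ranked higher on 4+1 = 5 ballots, Mbeki on 8. Mbeki wins 8–5.
Tanaka vs Yilmaz: 4+1 = 5 for Tanaka, 8 for Yilmaz — Yilmaz by 8–5.
Ahmed vs Mbeki: Ahmed preferred on 4+5+1 = 10 ballots; Ahmed wins 10–3.
Ahmed vs Yilmaz: Ahmed preferred on 1+4+1 = 6 ballots; Yilmaz wins 7–6.
Mbeki vs Yilmaz: 2 to 11, Yilmaz.
Pham defeats every rival head-to-head and is the Condorcet winner.

Pham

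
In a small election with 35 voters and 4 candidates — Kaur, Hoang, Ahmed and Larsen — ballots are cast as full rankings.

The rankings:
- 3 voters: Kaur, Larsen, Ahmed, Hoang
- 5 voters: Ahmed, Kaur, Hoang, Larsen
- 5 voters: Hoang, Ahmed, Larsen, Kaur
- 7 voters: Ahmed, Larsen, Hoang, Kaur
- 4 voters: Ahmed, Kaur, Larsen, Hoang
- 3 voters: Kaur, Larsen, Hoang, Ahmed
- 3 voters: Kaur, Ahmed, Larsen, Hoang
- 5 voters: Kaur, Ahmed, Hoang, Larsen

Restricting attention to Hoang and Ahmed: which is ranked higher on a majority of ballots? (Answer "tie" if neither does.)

Ballots ranking Hoang above Ahmed: 5 + 3 = 8.
Ballots ranking Ahmed above Hoang: 35 − 8 = 27.
Ahmed wins the head-to-head 27–8.

Ahmed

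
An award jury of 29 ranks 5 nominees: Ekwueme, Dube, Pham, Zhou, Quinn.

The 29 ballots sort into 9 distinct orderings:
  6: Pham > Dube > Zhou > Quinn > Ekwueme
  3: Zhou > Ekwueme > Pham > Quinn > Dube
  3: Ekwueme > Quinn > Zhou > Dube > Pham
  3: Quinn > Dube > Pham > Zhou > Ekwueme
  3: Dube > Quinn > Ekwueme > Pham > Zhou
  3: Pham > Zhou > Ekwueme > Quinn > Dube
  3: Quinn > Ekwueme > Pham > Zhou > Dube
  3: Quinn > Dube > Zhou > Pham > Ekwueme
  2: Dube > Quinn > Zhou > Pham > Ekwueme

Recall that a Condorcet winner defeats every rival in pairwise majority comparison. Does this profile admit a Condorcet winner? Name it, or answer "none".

Quinn

Head-to-head results (29 jurors):
Ekwueme vs Dube: Dube wins 17–12.
Ekwueme vs Pham: Pham, 17–12.
Ekwueme–Zhou: Zhou 20–9.
Ekwueme–Quinn: Quinn 20–9.
Dube vs Pham: Pham wins 15–14.
Dube–Zhou: Dube 17–12.
Dube vs Quinn: Quinn wins 18–11.
Pham–Zhou: Pham 18–11.
Pham vs Quinn: Quinn wins 17–12.
Zhou–Quinn: Quinn 17–12.
Quinn beats each of Ekwueme, Dube, Pham, Zhou — Quinn is the Condorcet winner.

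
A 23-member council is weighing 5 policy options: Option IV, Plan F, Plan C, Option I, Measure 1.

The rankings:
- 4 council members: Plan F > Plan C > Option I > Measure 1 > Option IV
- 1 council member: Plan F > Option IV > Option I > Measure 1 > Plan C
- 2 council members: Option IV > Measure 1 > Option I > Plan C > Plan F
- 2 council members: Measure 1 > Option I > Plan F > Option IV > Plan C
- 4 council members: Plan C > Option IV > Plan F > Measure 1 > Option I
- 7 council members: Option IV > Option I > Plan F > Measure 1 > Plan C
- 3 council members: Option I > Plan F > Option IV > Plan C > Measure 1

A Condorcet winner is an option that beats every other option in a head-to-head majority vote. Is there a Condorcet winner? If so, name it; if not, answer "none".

Option IV

Pairwise majorities:
Option IV vs Plan F: Option IV wins 13–10.
Option IV vs Plan C: Option IV wins 15–8.
Option IV–Option I: Option IV 14–9.
Option IV–Measure 1: Option IV 17–6.
Plan F–Plan C: Plan F 17–6.
Plan F vs Option I: Option I, 14–9.
Plan F–Measure 1: Plan F 19–4.
Plan C vs Option I: Option I wins 15–8.
Plan C vs Measure 1: Measure 1 wins 12–11.
Option I vs Measure 1: Option I wins 15–8.
Option IV beats each of Plan F, Plan C, Option I, Measure 1 — Option IV is the Condorcet winner.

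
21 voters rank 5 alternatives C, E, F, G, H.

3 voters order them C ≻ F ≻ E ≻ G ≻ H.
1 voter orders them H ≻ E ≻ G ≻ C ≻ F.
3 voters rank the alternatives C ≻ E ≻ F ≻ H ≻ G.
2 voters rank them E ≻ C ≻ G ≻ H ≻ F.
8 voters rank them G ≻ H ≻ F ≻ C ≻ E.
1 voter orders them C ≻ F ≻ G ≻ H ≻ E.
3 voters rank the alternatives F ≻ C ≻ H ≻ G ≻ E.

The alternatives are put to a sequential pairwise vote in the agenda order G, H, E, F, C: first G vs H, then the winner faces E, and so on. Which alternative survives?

C

Round 1: G vs H — 14–7, G advances.
Round 2: G vs E — 12–9, G advances.
Round 3: G vs F — 11–10, G advances.
Round 4: G vs C — 9–12, C advances.
C survives the agenda.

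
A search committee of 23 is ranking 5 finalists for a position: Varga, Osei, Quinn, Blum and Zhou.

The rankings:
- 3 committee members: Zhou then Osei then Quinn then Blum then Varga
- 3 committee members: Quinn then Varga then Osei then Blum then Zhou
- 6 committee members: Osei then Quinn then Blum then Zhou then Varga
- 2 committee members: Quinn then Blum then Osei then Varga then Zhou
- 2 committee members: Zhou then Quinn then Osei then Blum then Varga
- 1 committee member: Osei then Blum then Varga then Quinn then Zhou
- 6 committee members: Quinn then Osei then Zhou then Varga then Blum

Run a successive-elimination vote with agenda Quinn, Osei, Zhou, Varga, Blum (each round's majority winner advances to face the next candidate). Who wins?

Quinn

Round 1: Quinn vs Osei — 13–10, Quinn advances.
Round 2: Quinn vs Zhou — 18–5, Quinn advances.
Round 3: Quinn vs Varga — 22–1, Quinn advances.
Round 4: Quinn vs Blum — 22–1, Quinn advances.
The agenda winner is Quinn.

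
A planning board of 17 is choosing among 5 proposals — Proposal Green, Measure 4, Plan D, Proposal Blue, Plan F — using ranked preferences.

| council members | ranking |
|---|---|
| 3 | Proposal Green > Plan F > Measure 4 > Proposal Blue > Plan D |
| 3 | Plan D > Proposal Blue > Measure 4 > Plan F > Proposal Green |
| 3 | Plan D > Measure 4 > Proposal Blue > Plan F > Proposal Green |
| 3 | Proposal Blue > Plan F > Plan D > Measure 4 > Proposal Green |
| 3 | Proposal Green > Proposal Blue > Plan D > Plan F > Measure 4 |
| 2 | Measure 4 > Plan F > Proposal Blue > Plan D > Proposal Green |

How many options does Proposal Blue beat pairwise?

Proposal Blue against each rival (17 council members):
Proposal Blue vs Proposal Green: Proposal Blue, 11–6.
Proposal Blue vs Measure 4: Proposal Blue preferred on 3+3+3 = 9 ballots; Proposal Blue wins 9–8.
Proposal Blue vs Plan D: Proposal Blue is ranked higher on 3+3+3+2 = 11 ballots, Plan D on 6. Proposal Blue wins 11–6.
Proposal Blue vs Plan F: Proposal Blue preferred on 3+3+3+3 = 12 ballots; Proposal Blue wins 12–5.
Proposal Blue beats Proposal Green, Measure 4, Plan D, Plan F — 4 pairwise wins.

4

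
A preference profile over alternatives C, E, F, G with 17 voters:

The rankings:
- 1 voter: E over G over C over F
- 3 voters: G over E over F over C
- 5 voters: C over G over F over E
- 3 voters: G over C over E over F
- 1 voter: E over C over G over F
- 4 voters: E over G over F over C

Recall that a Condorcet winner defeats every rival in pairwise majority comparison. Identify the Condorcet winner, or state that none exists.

G

Pairwise majorities:
C vs E: E, 9–8.
C vs F: C wins 10–7.
C–G: G 11–6.
E vs F: E wins 12–5.
E vs G: G, 11–6.
F–G: G 17–0.
Only G has no losses; G is the Condorcet winner.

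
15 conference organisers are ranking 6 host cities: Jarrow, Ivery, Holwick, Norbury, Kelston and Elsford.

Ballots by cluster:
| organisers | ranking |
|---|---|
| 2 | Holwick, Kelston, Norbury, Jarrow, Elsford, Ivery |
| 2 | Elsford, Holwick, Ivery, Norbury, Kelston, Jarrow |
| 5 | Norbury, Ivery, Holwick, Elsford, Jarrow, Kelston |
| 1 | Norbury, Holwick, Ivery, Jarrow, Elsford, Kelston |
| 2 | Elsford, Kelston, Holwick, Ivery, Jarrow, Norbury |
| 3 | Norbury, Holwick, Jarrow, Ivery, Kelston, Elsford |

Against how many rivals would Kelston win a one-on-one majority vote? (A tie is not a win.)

0

Kelston against each rival (15 organisers):
Kelston vs Jarrow: Jarrow, 9–6.
Kelston vs Ivery: Ivery, 11–4.
Kelston vs Holwick: 2 for Kelston, 13 for Holwick — Holwick by 13–2.
Kelston vs Norbury: 2+2 = 4 for Kelston, 11 for Norbury — Norbury by 11–4.
Kelston vs Elsford: 5 to 10, Elsford.
Kelston beats no one; loses to Jarrow, Ivery, Holwick, Norbury, Elsford — 0 pairwise wins.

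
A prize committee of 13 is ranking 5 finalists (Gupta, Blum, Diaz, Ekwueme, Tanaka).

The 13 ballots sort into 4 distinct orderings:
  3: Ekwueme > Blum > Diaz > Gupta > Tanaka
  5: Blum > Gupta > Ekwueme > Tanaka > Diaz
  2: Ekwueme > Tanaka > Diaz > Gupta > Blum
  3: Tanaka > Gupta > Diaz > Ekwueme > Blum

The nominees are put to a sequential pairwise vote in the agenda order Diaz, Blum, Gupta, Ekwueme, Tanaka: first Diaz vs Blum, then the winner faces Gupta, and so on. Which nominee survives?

Round 1: Diaz vs Blum — 5–8, Blum advances.
Round 2: Blum vs Gupta — 8–5, Blum advances.
Round 3: Blum vs Ekwueme — 5–8, Ekwueme advances.
Round 4: Ekwueme vs Tanaka — 10–3, Ekwueme advances.
Ekwueme survives the agenda.

Ekwueme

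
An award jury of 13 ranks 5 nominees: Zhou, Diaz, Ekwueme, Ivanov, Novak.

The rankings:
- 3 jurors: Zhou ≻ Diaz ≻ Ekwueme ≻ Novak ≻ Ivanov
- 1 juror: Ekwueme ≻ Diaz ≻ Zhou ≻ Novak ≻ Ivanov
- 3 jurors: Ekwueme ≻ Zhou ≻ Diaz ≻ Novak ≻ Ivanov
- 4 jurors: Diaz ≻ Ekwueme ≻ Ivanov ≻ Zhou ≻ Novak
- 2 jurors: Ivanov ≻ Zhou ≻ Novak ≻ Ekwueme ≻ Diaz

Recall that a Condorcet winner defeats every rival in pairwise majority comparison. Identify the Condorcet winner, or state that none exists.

none

Check each pair by majority over 13 ballots:
Zhou vs Diaz: Zhou is ranked higher on 3+3+2 = 8 ballots, Diaz on 5. Zhou wins 8–5.
Zhou vs Ekwueme: Zhou preferred on 3+2 = 5 ballots; Ekwueme wins 8–5.
Zhou–Ivanov: Zhou 7–6.
Zhou–Novak: Zhou 13–0.
Diaz vs Ekwueme: Diaz wins 7–6.
Diaz vs Ivanov: 11 to 2, Diaz.
Diaz vs Novak: Diaz wins 11–2.
Ekwueme vs Ivanov: Ekwueme, 11–2.
Ekwueme vs Novak: Ekwueme, 11–2.
Ivanov vs Novak: Novak wins 7–6.
No nominee is unbeaten: Zhou loses to Ekwueme; Diaz loses to Zhou; Ekwueme loses to Diaz; Ivanov loses to Zhou; Novak loses to Zhou. In particular Zhou beats Diaz beats Ekwueme beats Zhou is a majority cycle — no Condorcet winner exists.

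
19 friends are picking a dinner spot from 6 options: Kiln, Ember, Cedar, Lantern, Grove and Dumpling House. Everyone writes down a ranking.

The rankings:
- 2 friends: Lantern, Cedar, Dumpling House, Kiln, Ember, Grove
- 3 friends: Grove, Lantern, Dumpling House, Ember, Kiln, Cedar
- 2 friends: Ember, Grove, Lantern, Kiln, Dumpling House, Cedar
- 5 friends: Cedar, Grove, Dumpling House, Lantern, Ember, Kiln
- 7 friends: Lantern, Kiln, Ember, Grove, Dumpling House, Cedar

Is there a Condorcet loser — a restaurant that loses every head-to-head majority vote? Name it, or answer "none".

Cedar

Head-to-head results (19 friends):
Kiln vs Ember: 9 to 10, Ember.
Kiln vs Cedar: Kiln, 12–7.
Kiln vs Lantern: 0 for Kiln, 19 for Lantern — Lantern by 19–0.
Kiln vs Grove: Kiln preferred on 2+7 = 9 ballots; Grove wins 10–9.
Kiln vs Dumpling House: Dumpling House wins 10–9.
Ember vs Cedar: 12 to 7, Ember.
Ember vs Lantern: Lantern wins 17–2.
Ember vs Grove: Ember wins 11–8.
Ember vs Dumpling House: Dumpling House, 10–9.
Cedar vs Lantern: Cedar is ranked higher on 5 ballots, Lantern on 14. Lantern wins 14–5.
Cedar vs Grove: 7 to 12, Grove.
Cedar vs Dumpling House: Dumpling House, 12–7.
Lantern vs Grove: 2+7 = 9 for Lantern, 10 for Grove — Grove by 10–9.
Lantern vs Dumpling House: Lantern wins 14–5.
Grove vs Dumpling House: Grove wins 17–2.
Cedar is beaten in every head-to-head and is the Condorcet loser.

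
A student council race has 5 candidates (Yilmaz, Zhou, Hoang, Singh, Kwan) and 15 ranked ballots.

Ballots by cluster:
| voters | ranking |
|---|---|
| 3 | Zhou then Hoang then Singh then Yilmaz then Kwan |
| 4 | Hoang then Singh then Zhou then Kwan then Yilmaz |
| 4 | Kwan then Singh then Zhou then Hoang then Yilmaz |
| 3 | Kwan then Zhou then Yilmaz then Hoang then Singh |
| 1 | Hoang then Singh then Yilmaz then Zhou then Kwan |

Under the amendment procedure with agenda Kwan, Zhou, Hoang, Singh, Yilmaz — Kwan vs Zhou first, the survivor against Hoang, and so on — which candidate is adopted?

Round 1: Kwan vs Zhou — 7–8, Zhou advances.
Round 2: Zhou vs Hoang — 10–5, Zhou advances.
Round 3: Zhou vs Singh — 6–9, Singh advances.
Round 4: Singh vs Yilmaz — 12–3, Singh advances.
The agenda winner is Singh.

Singh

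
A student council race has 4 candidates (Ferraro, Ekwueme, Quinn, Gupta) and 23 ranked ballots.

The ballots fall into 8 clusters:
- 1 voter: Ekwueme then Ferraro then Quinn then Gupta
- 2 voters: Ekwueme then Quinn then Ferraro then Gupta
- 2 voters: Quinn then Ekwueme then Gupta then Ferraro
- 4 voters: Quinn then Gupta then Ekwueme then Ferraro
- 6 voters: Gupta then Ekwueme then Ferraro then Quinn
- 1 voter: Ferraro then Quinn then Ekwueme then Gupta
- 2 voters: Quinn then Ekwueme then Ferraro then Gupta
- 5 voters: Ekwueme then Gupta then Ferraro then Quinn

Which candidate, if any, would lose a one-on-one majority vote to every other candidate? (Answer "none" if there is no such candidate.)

none

Head-to-head results (23 voters):
Ferraro vs Ekwueme: Ferraro is ranked higher on 1 ballot, Ekwueme on 22. Ekwueme wins 22–1.
Ferraro vs Quinn: Ferraro, 13–10.
Ferraro–Gupta: Gupta 17–6.
Ekwueme vs Quinn: 1+2+6+5 = 14 for Ekwueme, 9 for Quinn — Ekwueme by 14–9.
Ekwueme vs Gupta: Ekwueme wins 13–10.
Quinn–Gupta: Quinn 12–11.
No candidate is winless: Ferraro beats Quinn; Ekwueme beats Ferraro; Quinn beats Gupta; Gupta beats Ferraro. There is no Condorcet loser.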